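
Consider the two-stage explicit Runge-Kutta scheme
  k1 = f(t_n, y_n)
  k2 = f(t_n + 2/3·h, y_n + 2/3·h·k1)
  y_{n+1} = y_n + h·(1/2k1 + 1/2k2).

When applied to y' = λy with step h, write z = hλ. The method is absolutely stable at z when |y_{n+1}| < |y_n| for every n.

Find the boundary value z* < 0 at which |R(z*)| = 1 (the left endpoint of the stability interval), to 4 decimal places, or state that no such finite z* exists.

Set f=λy, z=hλ:
  k1=λy_n ⇒ h·k1=z·y_n;  k2=λ(1+2/3z)y_n ⇒ h·k2=z(1+2/3z)y_n
  y_{n+1}/y_n = 1 + 1/2z + 1/2z(1+2/3z) = 1 + z + 1/3z²
  so R(z) = 1 + z + 1/3z².

Find x<0 with |R(x)|<1.
x=-1.49: |R|=0.2500
R=1: x+1/3x²=0 ⇒ x=−3=-3.0000; min R=1−1/(4·1/3)=0.2500>−1
Confirm numerically:
  x=-2.838: |R|=0.84675 <1
  x=-2.738: |R|=0.76088 <1
  x=-1.641: |R|=0.25663 <1
  x=-1.436: |R|=0.25137 <1
  x=-3.381: |R|=1.42939 >1
  x=-3.307: |R|=1.33842 >1
  x=-3.258: |R|=1.28019 >1
So |R|<1 on (-3.0000, 0).

z* = -3.0000.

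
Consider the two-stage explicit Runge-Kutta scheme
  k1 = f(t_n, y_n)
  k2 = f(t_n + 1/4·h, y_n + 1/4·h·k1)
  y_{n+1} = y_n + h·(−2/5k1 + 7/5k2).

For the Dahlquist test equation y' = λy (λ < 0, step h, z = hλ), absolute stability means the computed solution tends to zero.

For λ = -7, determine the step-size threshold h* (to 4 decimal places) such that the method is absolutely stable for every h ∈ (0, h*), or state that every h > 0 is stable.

(-2.8571,0); λ=-7 ⇒ h* = (20/7)/7 = 0.4082.

Test eqn y'=λy, z=hλ:
  k1=λy_n ⇒ h·k1=z·y_n;  k2=λ(1+1/4z)y_n ⇒ h·k2=z(1+1/4z)y_n
  y_{n+1}/y_n = 1 − 2/5z + 7/5z(1+1/4z) = 1 + z + 7/20z²
  ⇒ R(z) = 1 + z + 7/20z².

Solve |R(x)|<1 on ℝ⁻.
x=-0.91: |R|=0.3798
R=1: x+7/20x²=0 ⇒ x=−20/7=-2.8571; min R=1−1/(4·7/20)=0.2857>−1
Confirm numerically:
  x=-2.464: |R|=0.66095 <1
  x=-1.248: |R|=0.29713 <1
  x=-1.218: |R|=0.30123 <1
  x=-3.153: |R|=1.32649 >1
  x=-2.940: |R|=1.08526 >1
Stable set (-2.8571, 0).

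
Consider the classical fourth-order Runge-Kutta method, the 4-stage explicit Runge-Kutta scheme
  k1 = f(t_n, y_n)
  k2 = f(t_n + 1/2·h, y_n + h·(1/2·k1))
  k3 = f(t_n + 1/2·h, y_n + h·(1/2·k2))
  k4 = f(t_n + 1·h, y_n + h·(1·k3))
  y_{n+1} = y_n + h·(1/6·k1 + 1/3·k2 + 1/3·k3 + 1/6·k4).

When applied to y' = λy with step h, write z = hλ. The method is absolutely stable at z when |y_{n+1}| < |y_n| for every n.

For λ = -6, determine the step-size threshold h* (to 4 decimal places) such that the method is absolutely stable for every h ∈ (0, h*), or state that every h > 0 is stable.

(-2.7853,0); λ=-6 ⇒ h* = 0.4642.

Set f=λy, z=hλ:
  order 4, 4-stage ⇒ R(z)=1+z+z^2/2+z^3/6+z^4/24
  (e.g. R(-1.49)=0.27409, |R|=0.27409)

Need |R(x)|<1, x<0.
x=-1.49: |R|=0.2741
|R(-2.87)|=1.1354 |R(-2.47)|=0.6198 |R(-1.58)|=0.2705
Bisect:
  x_lo=-3.5103 |R|=2.7683  x_hi=-0.1443 |R|=0.8656
  mid=-1.82732 |R|=0.28986 →hi
  mid=-2.66882 |R|=0.83813 →hi
  mid=-3.08957 |R|=1.56442 →lo
  mid=-2.87920 |R|=1.15106 →lo
  mid=-2.77401 |R|=0.98312 →hi
  mid=-2.82660 |R|=1.06409 →lo
  mid=-2.80031 |R|=1.02287 →lo
  mid=-2.78716 |R|=1.00281 →lo
  mid=-2.78058 |R|=0.99292 →hi
  ...
  [-2.78531,-2.78510] ⇒ x*=-2.7853
Stable set (-2.7853, 0).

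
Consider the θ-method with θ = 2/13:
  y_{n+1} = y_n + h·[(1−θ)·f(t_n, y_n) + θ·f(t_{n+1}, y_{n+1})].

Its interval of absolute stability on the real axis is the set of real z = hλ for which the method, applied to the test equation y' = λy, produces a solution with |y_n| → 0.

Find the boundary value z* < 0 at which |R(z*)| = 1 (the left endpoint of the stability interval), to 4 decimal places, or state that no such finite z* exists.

left endpoint -2.8889.

On y'=λy, z=hλ:
  y_{n+1} = y_n + z·[11/13·y_n + 2/13·y_{n+1}] ⇒ (1 − 2/13z)y_{n+1} = (1 + 11/13z)y_n
  R(z) = (1 + 11/13z)/(1 − 2/13z).

Solve |R(x)|<1 on ℝ⁻.
x=-0.58: |R|=0.4675
R=−1: 1+11/13x = −1+2/13x ⇒ -9/13x=2 ⇒ x=2/(-9/13)=-2.8889
Confirm numerically:
  x=-2.773: |R|=0.94376 <1
  x=-2.435: |R|=0.77140 <1
  x=-1.391: |R|=0.14580 <1
  x=-3.337: |R|=1.20499 >1
  x=-3.188: |R|=1.13893 >1
So |R|<1 on (-2.8889, 0).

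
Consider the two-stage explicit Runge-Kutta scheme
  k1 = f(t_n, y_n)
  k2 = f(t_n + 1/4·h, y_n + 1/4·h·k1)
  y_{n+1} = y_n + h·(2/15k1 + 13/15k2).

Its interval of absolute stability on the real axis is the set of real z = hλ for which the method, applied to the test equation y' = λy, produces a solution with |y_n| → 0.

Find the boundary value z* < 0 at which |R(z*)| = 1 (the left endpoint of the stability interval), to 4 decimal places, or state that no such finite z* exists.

left endpoint -4.6154.

With y'=λy (z=hλ):
  k1=λy_n ⇒ h·k1=z·y_n;  k2=λ(1+1/4z)y_n ⇒ h·k2=z(1+1/4z)y_n
  y_{n+1}/y_n = 1 + 2/15z + 13/15z(1+1/4z) = 1 + z + 13/60z²
  R(z) = 1 + z + 13/60z².

Boundary: |R(x)|=1, x<0.
x=-1.22: |R|=0.1025
R=1: x+13/60x²=0 ⇒ x=−60/13=-4.6154; min R=1−1/(4·13/60)=-0.1538>−1
Confirm numerically:
  x=-3.283: |R|=0.05225 <1
  x=-3.227: |R|=0.02926 <1
  x=-2.636: |R|=0.13049 <1
  x=-2.038: |R|=0.13809 <1
  x=-4.972: |R|=1.38417 >1
  x=-4.649: |R|=1.03386 >1
So |R|<1 on (-4.6154, 0).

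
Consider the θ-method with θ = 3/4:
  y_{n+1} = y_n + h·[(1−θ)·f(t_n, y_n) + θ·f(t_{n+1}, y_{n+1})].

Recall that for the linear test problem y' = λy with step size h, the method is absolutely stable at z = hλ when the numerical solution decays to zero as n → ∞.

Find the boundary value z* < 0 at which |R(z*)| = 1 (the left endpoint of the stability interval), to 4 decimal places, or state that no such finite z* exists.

Test eqn y'=λy, z=hλ:
  y_{n+1} = y_n + z·[1/4·y_n + 3/4·y_{n+1}] ⇒ (1 − 3/4z)y_{n+1} = (1 + 1/4z)y_n
  ⇒ R(z) = (1 + 1/4z)/(1 − 3/4z).

Need |R(x)|<1, x<0.
x=-1.19: |R|=0.3712
x=-2: |R|=0.2000
x=-10: |R|=0.1765
x=-100: |R|=0.3158
θ=3/4≥1/2 ⇒ |1+1/4x|<|1−3/4x| ∀x<0 ⇒ unbounded interval.

interval (−∞, 0).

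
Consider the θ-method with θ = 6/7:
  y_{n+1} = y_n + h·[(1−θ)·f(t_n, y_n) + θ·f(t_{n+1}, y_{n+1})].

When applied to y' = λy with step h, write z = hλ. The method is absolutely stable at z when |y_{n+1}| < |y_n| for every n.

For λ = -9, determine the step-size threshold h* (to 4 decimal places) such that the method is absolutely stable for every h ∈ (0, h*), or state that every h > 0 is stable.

interval (−∞, 0). Any h>0 works for λ=-9.

On y'=λy, z=hλ:
  y_{n+1} = y_n + z·[1/7·y_n + 6/7·y_{n+1}] ⇒ (1 − 6/7z)y_{n+1} = (1 + 1/7z)y_n
  so R(z) = (1 + 1/7z)/(1 − 6/7z).

Need |R(x)|<1, x<0.
x=-0.82: |R|=0.5185
x=-2: |R|=0.2632
x=-10: |R|=0.0448
x=-100: |R|=0.1532
θ=6/7≥1/2 ⇒ |1+1/7x|<|1−6/7x| ∀x<0 ⇒ unbounded interval.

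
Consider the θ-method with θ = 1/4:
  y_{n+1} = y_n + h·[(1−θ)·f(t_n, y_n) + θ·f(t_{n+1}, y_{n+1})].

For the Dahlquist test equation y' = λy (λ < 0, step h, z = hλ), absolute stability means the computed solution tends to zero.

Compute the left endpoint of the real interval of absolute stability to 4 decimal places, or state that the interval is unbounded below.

left endpoint -4.0000.

Set f=λy, z=hλ:
  y_{n+1} = y_n + z·[3/4·y_n + 1/4·y_{n+1}] ⇒ (1 − 1/4z)y_{n+1} = (1 + 3/4z)y_n
  R(z) = (1 + 3/4z)/(1 − 1/4z).

Boundary: |R(x)|=1, x<0.
x=-1.79: |R|=0.2366
R=−1: 1+3/4x = −1+1/4x ⇒ -1/2x=2 ⇒ x=2/(-1/2)=-4.0000
Confirm numerically:
  x=-2.772: |R|=0.63733 <1
  x=-2.299: |R|=0.45991 <1
  x=-1.730: |R|=0.20768 <1
  x=-4.472: |R|=1.11143 >1
  x=-4.062: |R|=1.01538 >1
So |R|<1 on (-4.0000, 0).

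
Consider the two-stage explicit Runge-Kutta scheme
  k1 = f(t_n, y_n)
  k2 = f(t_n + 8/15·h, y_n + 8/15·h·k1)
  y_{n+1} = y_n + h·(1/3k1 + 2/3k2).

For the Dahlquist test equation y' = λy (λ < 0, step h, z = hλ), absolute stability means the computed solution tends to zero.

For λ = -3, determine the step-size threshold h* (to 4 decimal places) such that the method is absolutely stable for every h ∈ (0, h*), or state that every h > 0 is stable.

(-2.8125,0); λ=-3 ⇒ h* = (45/16)/3 = 0.9375.

On y'=λy, z=hλ:
  k1=λy_n ⇒ h·k1=z·y_n;  k2=λ(1+8/15z)y_n ⇒ h·k2=z(1+8/15z)y_n
  y_{n+1}/y_n = 1 + 1/3z + 2/3z(1+8/15z) = 1 + z + 16/45z²
  Hence R(z) = 1 + z + 16/45z².

Find x<0 with |R(x)|<1.
x=-0.84: |R|=0.4109
R=1: x+16/45x²=0 ⇒ x=−45/16=-2.8125; min R=1−1/(4·16/45)=0.2969>−1
Confirm numerically:
  x=-2.786: |R|=0.97375 <1
  x=-1.665: |R|=0.32068 <1
  x=-1.654: |R|=0.31870 <1
  x=-1.423: |R|=0.29697 <1
  x=-3.286: |R|=1.55322 >1
  x=-2.894: |R|=1.08386 >1
So |R|<1 on (-2.8125, 0).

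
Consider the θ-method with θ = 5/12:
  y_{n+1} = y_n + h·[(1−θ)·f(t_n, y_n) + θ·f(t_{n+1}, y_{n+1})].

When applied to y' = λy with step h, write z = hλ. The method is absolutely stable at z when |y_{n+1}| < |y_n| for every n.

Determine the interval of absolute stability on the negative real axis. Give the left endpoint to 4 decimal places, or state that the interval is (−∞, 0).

(-12.0000, 0).

On y'=λy, z=hλ:
  y_{n+1} = y_n + z·[7/12·y_n + 5/12·y_{n+1}] ⇒ (1 − 5/12z)y_{n+1} = (1 + 7/12z)y_n
  so R(z) = (1 + 7/12z)/(1 − 5/12z).

Solve |R(x)|<1 on ℝ⁻.
x=-1.48: |R|=0.0845
R=−1: 1+7/12x = −1+5/12x ⇒ -1/6x=2 ⇒ x=2/(-1/6)=-12.0000
Confirm numerically:
  x=-10.792: |R|=0.96337 <1
  x=-9.401: |R|=0.91191 <1
  x=-7.360: |R|=0.80984 <1
  x=-5.507: |R|=0.67153 <1
  x=-12.546: |R|=1.01461 >1
  x=-12.499: |R|=1.01340 >1
  x=-12.322: |R|=1.00875 >1
Interval (-12.0000, 0).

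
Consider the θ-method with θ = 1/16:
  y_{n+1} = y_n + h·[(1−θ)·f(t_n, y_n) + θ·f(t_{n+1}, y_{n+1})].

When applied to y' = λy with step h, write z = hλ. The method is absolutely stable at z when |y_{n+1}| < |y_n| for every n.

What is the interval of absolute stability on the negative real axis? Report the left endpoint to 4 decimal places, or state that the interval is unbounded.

Set f=λy, z=hλ:
  y_{n+1} = y_n + z·[15/16·y_n + 1/16·y_{n+1}] ⇒ (1 − 1/16z)y_{n+1} = (1 + 15/16z)y_n
  Hence R(z) = (1 + 15/16z)/(1 − 1/16z).

Boundary: |R(x)|=1, x<0.
x=-1.63: |R|=0.4793
R=−1: 1+15/16x = −1+1/16x ⇒ -7/8x=2 ⇒ x=2/(-7/8)=-2.2857
Confirm numerically:
  x=-1.732: |R|=0.56282 <1
  x=-1.475: |R|=0.35050 <1
  x=-1.415: |R|=0.30003 <1
  x=-2.500: |R|=1.16216 >1
  x=-2.483: |R|=1.14943 >1
  x=-2.422: |R|=1.10357 >1
So |R|<1 on (-2.2857, 0).

z∈(-2.2857,0).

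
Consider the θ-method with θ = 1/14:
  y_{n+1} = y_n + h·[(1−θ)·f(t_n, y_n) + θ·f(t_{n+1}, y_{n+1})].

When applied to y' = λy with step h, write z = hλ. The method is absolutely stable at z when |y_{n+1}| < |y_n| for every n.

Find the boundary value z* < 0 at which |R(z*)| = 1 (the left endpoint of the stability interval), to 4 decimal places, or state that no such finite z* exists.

Set f=λy, z=hλ:
  y_{n+1} = y_n + z·[13/14·y_n + 1/14·y_{n+1}] ⇒ (1 − 1/14z)y_{n+1} = (1 + 13/14z)y_n
  so R(z) = (1 + 13/14z)/(1 − 1/14z).

Boundary: |R(x)|=1, x<0.
x=-1.04: |R|=0.0319
R=−1: 1+13/14x = −1+1/14x ⇒ -6/7x=2 ⇒ x=2/(-6/7)=-2.3333
Confirm numerically:
  x=-1.882: |R|=0.65899 <1
  x=-1.594: |R|=0.43106 <1
  x=-1.063: |R|=0.01202 <1
  x=-2.754: |R|=1.30130 >1
  x=-2.383: |R|=1.03638 >1
Stable set (-2.3333, 0).

z* = -2.3333.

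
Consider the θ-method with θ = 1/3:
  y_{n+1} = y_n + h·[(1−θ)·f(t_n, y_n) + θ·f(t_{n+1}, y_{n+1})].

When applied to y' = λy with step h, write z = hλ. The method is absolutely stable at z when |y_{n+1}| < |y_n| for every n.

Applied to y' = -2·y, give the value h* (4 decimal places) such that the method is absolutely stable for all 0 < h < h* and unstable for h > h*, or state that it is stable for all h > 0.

(-6.0000,0); λ=-2 ⇒ h* = (6)/2 = 3.0000.

Test eqn y'=λy, z=hλ:
  y_{n+1} = y_n + z·[2/3·y_n + 1/3·y_{n+1}] ⇒ (1 − 1/3z)y_{n+1} = (1 + 2/3z)y_n
  Hence R(z) = (1 + 2/3z)/(1 − 1/3z).

Need |R(x)|<1, x<0.
x=-0.35: |R|=0.6866
R=−1: 1+2/3x = −1+1/3x ⇒ -1/3x=2 ⇒ x=2/(-1/3)=-6.0000
Confirm numerically:
  x=-4.995: |R|=0.87430 <1
  x=-4.503: |R|=0.80048 <1
  x=-4.329: |R|=0.77200 <1
  x=-3.001: |R|=0.50025 <1
  x=-6.337: |R|=1.03609 >1
  x=-6.114: |R|=1.01251 >1
  x=-6.066: |R|=1.00728 >1
So |R|<1 on (-6.0000, 0).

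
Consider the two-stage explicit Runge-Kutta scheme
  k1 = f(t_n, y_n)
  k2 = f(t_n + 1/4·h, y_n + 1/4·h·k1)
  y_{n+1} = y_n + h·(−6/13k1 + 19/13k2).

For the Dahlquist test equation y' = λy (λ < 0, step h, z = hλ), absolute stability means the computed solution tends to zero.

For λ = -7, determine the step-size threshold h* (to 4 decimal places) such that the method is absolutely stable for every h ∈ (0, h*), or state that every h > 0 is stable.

Set f=λy, z=hλ:
  k1=λy_n ⇒ h·k1=z·y_n;  k2=λ(1+1/4z)y_n ⇒ h·k2=z(1+1/4z)y_n
  y_{n+1}/y_n = 1 − 6/13z + 19/13z(1+1/4z) = 1 + z + 19/52z²
  Hence R(z) = 1 + z + 19/52z².

Find x<0 with |R(x)|<1.
x=-1.08: |R|=0.3462
R=1: x+19/52x²=0 ⇒ x=−52/19=-2.7368; min R=1−1/(4·19/52)=0.3158>−1
Confirm numerically:
  x=-2.559: |R|=0.83371 <1
  x=-2.481: |R|=0.76807 <1
  x=-1.828: |R|=0.39296 <1
  x=-1.508: |R|=0.32291 <1
  x=-3.100: |R|=1.41135 >1
  x=-2.792: |R|=1.05627 >1
Interval (-2.7368, 0).

(-2.7368,0); λ=-7 ⇒ h* = (52/19)/7 = 0.3910.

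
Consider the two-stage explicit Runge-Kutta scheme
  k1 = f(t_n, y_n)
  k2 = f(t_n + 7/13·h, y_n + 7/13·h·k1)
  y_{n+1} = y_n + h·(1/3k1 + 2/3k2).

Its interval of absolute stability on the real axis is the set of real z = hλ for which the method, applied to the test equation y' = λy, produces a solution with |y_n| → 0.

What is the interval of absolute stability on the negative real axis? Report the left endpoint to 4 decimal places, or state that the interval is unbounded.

(-2.7857, 0).

Set f=λy, z=hλ:
  k1=λy_n ⇒ h·k1=z·y_n;  k2=λ(1+7/13z)y_n ⇒ h·k2=z(1+7/13z)y_n
  y_{n+1}/y_n = 1 + 1/3z + 2/3z(1+7/13z) = 1 + z + 14/39z²
  so R(z) = 1 + z + 14/39z².

Need |R(x)|<1, x<0.
x=-0.85: |R|=0.4094
R=1: x+14/39x²=0 ⇒ x=−39/14=-2.7857; min R=1−1/(4·14/39)=0.3036>−1
Confirm numerically:
  x=-2.659: |R|=0.87905 <1
  x=-2.381: |R|=0.65408 <1
  x=-2.345: |R|=0.62901 <1
  x=-1.178: |R|=0.32014 <1
  x=-3.145: |R|=1.40562 >1
  x=-2.965: |R|=1.19082 >1
  x=-2.962: |R|=1.18744 >1
Interval (-2.7857, 0).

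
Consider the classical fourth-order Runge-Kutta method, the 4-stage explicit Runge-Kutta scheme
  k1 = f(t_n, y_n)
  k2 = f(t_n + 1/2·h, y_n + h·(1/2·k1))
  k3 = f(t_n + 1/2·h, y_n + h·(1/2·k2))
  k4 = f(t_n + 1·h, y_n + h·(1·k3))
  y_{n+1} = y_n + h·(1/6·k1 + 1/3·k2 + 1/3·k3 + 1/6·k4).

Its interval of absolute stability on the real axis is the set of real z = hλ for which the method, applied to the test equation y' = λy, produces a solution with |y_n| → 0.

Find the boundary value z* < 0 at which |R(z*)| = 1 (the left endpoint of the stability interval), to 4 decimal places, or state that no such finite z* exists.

left endpoint -2.7853.

Test eqn y'=λy, z=hλ:
  order 4, 4-stage ⇒ R(z)=1+z+z^2/2+z^3/6+z^4/24
  (e.g. R(-0.8)=0.45173, |R|=0.45173)

Need |R(x)|<1, x<0.
x=-0.8: |R|=0.4517
|R(-2.13)|=0.3855 |R(-1.15)|=0.3306 |R(-0.53)|=0.5889
Bisect:
  x_lo=-3.4149 |R|=2.4451  x_hi=-0.3598 |R|=0.6979
  mid=-1.88735 |R|=0.30190 →hi
  mid=-2.65114 |R|=0.81587 →hi
  mid=-3.03303 |R|=1.44244 →lo
  mid=-2.84209 |R|=1.08906 →lo
  mid=-2.74661 |R|=0.94323 →hi
  mid=-2.79435 |R|=1.01374 →lo
  mid=-2.77048 |R|=0.97790 →hi
  mid=-2.78242 |R|=0.99567 →hi
  mid=-2.78838 |R|=1.00467 →lo
  ...
  [-2.78540,-2.78521] ⇒ x*=-2.7853
Stable set (-2.7853, 0).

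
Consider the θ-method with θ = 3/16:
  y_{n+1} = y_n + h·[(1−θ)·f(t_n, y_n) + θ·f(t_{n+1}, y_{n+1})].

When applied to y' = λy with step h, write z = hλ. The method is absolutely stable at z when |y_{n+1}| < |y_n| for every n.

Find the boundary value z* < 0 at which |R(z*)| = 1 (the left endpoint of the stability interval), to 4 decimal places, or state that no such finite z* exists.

z* = -3.2000.

Set f=λy, z=hλ:
  y_{n+1} = y_n + z·[13/16·y_n + 3/16·y_{n+1}] ⇒ (1 − 3/16z)y_{n+1} = (1 + 13/16z)y_n
  so R(z) = (1 + 13/16z)/(1 − 3/16z).

Boundary: |R(x)|=1, x<0.
x=-0.91: |R|=0.2226
R=−1: 1+13/16x = −1+3/16x ⇒ -5/8x=2 ⇒ x=2/(-5/8)=-3.2000
Confirm numerically:
  x=-2.811: |R|=0.84079 <1
  x=-2.808: |R|=0.83950 <1
  x=-2.430: |R|=0.66939 <1
  x=-3.596: |R|=1.14783 >1
  x=-3.594: |R|=1.14711 >1
  x=-3.569: |R|=1.13817 >1
Interval (-3.2000, 0).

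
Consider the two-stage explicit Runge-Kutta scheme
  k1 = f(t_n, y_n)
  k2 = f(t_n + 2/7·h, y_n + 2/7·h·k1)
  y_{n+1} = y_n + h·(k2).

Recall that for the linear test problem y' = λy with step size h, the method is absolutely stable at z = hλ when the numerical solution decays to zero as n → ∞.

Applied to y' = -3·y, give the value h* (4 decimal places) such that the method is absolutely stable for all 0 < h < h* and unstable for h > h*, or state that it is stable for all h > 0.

(-3.5000,0); λ=-3 ⇒ h* = (7/2)/3 = 1.1667.

Test eqn y'=λy, z=hλ:
  k1=λy_n ⇒ h·k1=z·y_n;  k2=λ(1+2/7z)y_n ⇒ h·k2=z(1+2/7z)y_n
  y_{n+1}/y_n = 1 + z(1+2/7z) = 1 + z + 2/7z²
  so R(z) = 1 + z + 2/7z².

Need |R(x)|<1, x<0.
x=-0.9: |R|=0.3314
R=1: x+2/7x²=0 ⇒ x=−7/2=-3.5000; min R=1−1/(4·2/7)=0.1250>−1
Confirm numerically:
  x=-3.015: |R|=0.58221 <1
  x=-2.939: |R|=0.52892 <1
  x=-2.403: |R|=0.24683 <1
  x=-2.317: |R|=0.21685 <1
  x=-4.085: |R|=1.68278 >1
  x=-3.621: |R|=1.12518 >1
Interval (-3.5000, 0).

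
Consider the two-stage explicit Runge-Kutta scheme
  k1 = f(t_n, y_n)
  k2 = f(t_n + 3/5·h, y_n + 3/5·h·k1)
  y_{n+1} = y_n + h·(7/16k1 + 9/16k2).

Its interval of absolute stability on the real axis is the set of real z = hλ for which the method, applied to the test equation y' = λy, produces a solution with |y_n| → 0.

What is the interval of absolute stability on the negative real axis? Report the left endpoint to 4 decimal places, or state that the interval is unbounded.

With y'=λy (z=hλ):
  k1=λy_n ⇒ h·k1=z·y_n;  k2=λ(1+3/5z)y_n ⇒ h·k2=z(1+3/5z)y_n
  y_{n+1}/y_n = 1 + 7/16z + 9/16z(1+3/5z) = 1 + z + 27/80z²
  Hence R(z) = 1 + z + 27/80z².

Solve |R(x)|<1 on ℝ⁻.
x=-0.5: |R|=0.5844
R=1: x+27/80x²=0 ⇒ x=−80/27=-2.9630; min R=1−1/(4·27/80)=0.2593>−1
Confirm numerically:
  x=-2.472: |R|=0.59039 <1
  x=-1.511: |R|=0.25955 <1
  x=-1.311: |R|=0.26907 <1
  x=-3.324: |R|=1.40503 >1
  x=-3.245: |R|=1.30888 >1
  x=-3.017: |R|=1.05502 >1
Stable set (-2.9630, 0).

z∈(-2.9630,0).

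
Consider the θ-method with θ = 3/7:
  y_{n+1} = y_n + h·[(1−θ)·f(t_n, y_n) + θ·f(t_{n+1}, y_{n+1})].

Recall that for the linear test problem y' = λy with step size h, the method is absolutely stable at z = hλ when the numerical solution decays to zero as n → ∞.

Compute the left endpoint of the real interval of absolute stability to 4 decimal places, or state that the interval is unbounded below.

With y'=λy (z=hλ):
  y_{n+1} = y_n + z·[4/7·y_n + 3/7·y_{n+1}] ⇒ (1 − 3/7z)y_{n+1} = (1 + 4/7z)y_n
  ⇒ R(z) = (1 + 4/7z)/(1 − 3/7z).

Boundary: |R(x)|=1, x<0.
x=-0.95: |R|=0.3249
R=−1: 1+4/7x = −1+3/7x ⇒ -1/7x=2 ⇒ x=2/(-1/7)=-14.0000
Confirm numerically:
  x=-13.087: |R|=0.98026 <1
  x=-10.627: |R|=0.91325 <1
  x=-7.218: |R|=0.76331 <1
  x=-5.617: |R|=0.64853 <1
  x=-14.482: |R|=1.00955 >1
  x=-14.442: |R|=1.00878 >1
So |R|<1 on (-14.0000, 0).

z* = -14.0000.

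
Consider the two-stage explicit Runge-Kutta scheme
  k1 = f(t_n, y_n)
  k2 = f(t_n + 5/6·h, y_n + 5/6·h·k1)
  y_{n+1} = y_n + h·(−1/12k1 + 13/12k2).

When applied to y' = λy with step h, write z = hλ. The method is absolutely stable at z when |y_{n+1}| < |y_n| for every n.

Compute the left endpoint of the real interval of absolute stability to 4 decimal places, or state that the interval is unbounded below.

On y'=λy, z=hλ:
  k1=λy_n ⇒ h·k1=z·y_n;  k2=λ(1+5/6z)y_n ⇒ h·k2=z(1+5/6z)y_n
  y_{n+1}/y_n = 1 − 1/12z + 13/12z(1+5/6z) = 1 + z + 65/72z²
  R(z) = 1 + z + 65/72z².

Boundary: |R(x)|=1, x<0.
x=-0.7: |R|=0.7424
R=1: x+65/72x²=0 ⇒ x=−72/65=-1.1077; min R=1−1/(4·65/72)=0.7231>−1
Confirm numerically:
  x=-0.746: |R|=0.75641 <1
  x=-0.635: |R|=0.72902 <1
  x=-0.461: |R|=0.73086 <1
  x=-1.606: |R|=1.72248 >1
  x=-1.442: |R|=1.43520 >1
  x=-1.313: |R|=1.24336 >1
So |R|<1 on (-1.1077, 0).

z* = -1.1077.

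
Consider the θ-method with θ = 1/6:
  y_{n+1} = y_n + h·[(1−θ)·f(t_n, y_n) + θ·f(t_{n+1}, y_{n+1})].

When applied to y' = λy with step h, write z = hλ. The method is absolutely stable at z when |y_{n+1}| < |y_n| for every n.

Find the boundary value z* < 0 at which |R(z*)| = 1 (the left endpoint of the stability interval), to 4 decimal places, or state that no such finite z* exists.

left endpoint -3.0000.

Test eqn y'=λy, z=hλ:
  y_{n+1} = y_n + z·[5/6·y_n + 1/6·y_{n+1}] ⇒ (1 − 1/6z)y_{n+1} = (1 + 5/6z)y_n
  ⇒ R(z) = (1 + 5/6z)/(1 − 1/6z).

Solve |R(x)|<1 on ℝ⁻.
x=-0.37: |R|=0.6515
R=−1: 1+5/6x = −1+1/6x ⇒ -2/3x=2 ⇒ x=2/(-2/3)=-3.0000
Confirm numerically:
  x=-1.921: |R|=0.45512 <1
  x=-1.656: |R|=0.29781 <1
  x=-1.606: |R|=0.26689 <1
  x=-1.519: |R|=0.21213 <1
  x=-3.374: |R|=1.15959 >1
  x=-3.309: |R|=1.13277 >1
Stable set (-3.0000, 0).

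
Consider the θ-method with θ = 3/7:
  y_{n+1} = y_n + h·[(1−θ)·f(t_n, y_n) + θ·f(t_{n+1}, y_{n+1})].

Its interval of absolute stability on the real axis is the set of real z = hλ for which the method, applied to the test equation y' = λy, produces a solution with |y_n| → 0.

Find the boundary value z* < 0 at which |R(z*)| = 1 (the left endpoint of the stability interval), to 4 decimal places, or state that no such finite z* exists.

On y'=λy, z=hλ:
  y_{n+1} = y_n + z·[4/7·y_n + 3/7·y_{n+1}] ⇒ (1 − 3/7z)y_{n+1} = (1 + 4/7z)y_n
  Hence R(z) = (1 + 4/7z)/(1 − 3/7z).

Solve |R(x)|<1 on ℝ⁻.
x=-1.11: |R|=0.2478
R=−1: 1+4/7x = −1+3/7x ⇒ -1/7x=2 ⇒ x=2/(-1/7)=-14.0000
Confirm numerically:
  x=-13.877: |R|=0.99747 <1
  x=-11.129: |R|=0.92891 <1
  x=-5.992: |R|=0.67937 <1
  x=-14.471: |R|=1.00934 >1
  x=-14.134: |R|=1.00271 >1
So |R|<1 on (-14.0000, 0).

z* = -14.0000.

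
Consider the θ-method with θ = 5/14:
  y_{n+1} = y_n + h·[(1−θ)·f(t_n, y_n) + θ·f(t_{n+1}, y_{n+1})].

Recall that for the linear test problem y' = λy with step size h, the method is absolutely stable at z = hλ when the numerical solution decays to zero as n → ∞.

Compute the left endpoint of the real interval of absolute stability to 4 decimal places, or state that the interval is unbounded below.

z* = -7.0000.

Test eqn y'=λy, z=hλ:
  y_{n+1} = y_n + z·[9/14·y_n + 5/14·y_{n+1}] ⇒ (1 − 5/14z)y_{n+1} = (1 + 9/14z)y_n
  R(z) = (1 + 9/14z)/(1 − 5/14z).

Find x<0 with |R(x)|<1.
x=-1.57: |R|=0.0059
R=−1: 1+9/14x = −1+5/14x ⇒ -2/7x=2 ⇒ x=2/(-2/7)=-7.0000
Confirm numerically:
  x=-6.913: |R|=0.99283 <1
  x=-6.894: |R|=0.99125 <1
  x=-4.861: |R|=0.77663 <1
  x=-7.262: |R|=1.02083 >1
  x=-7.156: |R|=1.01254 >1
Interval (-7.0000, 0).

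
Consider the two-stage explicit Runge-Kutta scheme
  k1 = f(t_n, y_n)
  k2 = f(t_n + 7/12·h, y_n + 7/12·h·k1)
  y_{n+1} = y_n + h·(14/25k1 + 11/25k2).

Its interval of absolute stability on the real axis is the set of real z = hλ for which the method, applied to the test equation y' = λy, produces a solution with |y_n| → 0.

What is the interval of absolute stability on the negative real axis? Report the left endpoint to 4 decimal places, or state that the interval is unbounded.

z∈(-3.8961,0).

On y'=λy, z=hλ:
  k1=λy_n ⇒ h·k1=z·y_n;  k2=λ(1+7/12z)y_n ⇒ h·k2=z(1+7/12z)y_n
  y_{n+1}/y_n = 1 + 14/25z + 11/25z(1+7/12z) = 1 + z + 77/300z²
  ⇒ R(z) = 1 + z + 77/300z².

Find x<0 with |R(x)|<1.
x=-0.63: |R|=0.4719
R=1: x+77/300x²=0 ⇒ x=−300/77=-3.8961; min R=1−1/(4·77/300)=0.0260>−1
Confirm numerically:
  x=-3.719: |R|=0.83095 <1
  x=-3.483: |R|=0.63070 <1
  x=-3.025: |R|=0.32366 <1
  x=-2.689: |R|=0.16689 <1
  x=-4.359: |R|=1.51789 >1
  x=-4.270: |R|=1.40978 >1
  x=-4.132: |R|=1.25018 >1
Interval (-3.8961, 0).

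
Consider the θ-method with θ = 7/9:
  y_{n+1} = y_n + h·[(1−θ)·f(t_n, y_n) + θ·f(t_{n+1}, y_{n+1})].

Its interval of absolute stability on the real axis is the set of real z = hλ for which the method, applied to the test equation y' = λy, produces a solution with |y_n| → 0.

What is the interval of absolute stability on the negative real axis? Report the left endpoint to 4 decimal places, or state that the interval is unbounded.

With y'=λy (z=hλ):
  y_{n+1} = y_n + z·[2/9·y_n + 7/9·y_{n+1}] ⇒ (1 − 7/9z)y_{n+1} = (1 + 2/9z)y_n
  R(z) = (1 + 2/9z)/(1 − 7/9z).

Solve |R(x)|<1 on ℝ⁻.
x=-1.21: |R|=0.3766
x=-2: |R|=0.2174
x=-10: |R|=0.1392
x=-100: |R|=0.2694
θ=7/9≥1/2 ⇒ |1+2/9x|<|1−7/9x| ∀x<0 ⇒ unbounded interval.

interval (−∞, 0).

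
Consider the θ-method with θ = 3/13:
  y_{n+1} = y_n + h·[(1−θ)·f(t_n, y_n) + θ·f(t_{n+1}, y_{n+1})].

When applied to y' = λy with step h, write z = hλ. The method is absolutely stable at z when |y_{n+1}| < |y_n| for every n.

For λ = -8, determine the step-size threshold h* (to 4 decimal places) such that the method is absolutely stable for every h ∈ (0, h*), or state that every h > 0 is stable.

(-3.7143,0); λ=-8 ⇒ h* = (26/7)/8 = 0.4643.

Set f=λy, z=hλ:
  y_{n+1} = y_n + z·[10/13·y_n + 3/13·y_{n+1}] ⇒ (1 − 3/13z)y_{n+1} = (1 + 10/13z)y_n
  so R(z) = (1 + 10/13z)/(1 − 3/13z).

Find x<0 with |R(x)|<1.
x=-0.32: |R|=0.7020
R=−1: 1+10/13x = −1+3/13x ⇒ -7/13x=2 ⇒ x=2/(-7/13)=-3.7143
Confirm numerically:
  x=-2.392: |R|=0.54124 <1
  x=-2.074: |R|=0.40266 <1
  x=-1.863: |R|=0.30287 <1
  x=-4.149: |R|=1.11958 >1
  x=-4.131: |R|=1.11487 >1
  x=-4.089: |R|=1.10381 >1
Interval (-3.7143, 0).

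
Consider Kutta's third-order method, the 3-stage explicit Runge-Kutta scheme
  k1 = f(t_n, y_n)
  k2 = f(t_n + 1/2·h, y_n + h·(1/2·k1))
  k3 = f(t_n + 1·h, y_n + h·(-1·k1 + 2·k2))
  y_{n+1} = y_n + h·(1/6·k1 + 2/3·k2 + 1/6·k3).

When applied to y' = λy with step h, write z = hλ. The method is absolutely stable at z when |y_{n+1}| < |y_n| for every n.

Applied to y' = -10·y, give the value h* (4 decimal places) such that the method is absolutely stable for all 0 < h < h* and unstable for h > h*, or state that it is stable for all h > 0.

Set f=λy, z=hλ:
  order 3, 3-stage ⇒ R(z)=1+z+z^2/2+z^3/6
  (e.g. R(-1.34)=0.15678, |R|=0.15678)

Find x<0 with |R(x)|<1.
x=-1.34: |R|=0.1568
|R(-2.41)|=0.8389 |R(-0.98)|=0.3433 |R(-0.95)|=0.3584
Bisect:
  x_lo=-3.1804 |R|=2.4844  x_hi=-0.1228 |R|=0.8844
  mid=-1.65157 |R|=0.03856 →hi
  mid=-2.41597 |R|=0.84781 →hi
  mid=-2.79817 |R|=1.53478 →lo
  mid=-2.60707 |R|=1.16195 →lo
  mid=-2.51152 |R|=0.99798 →hi
  mid=-2.55929 |R|=1.07819 →lo
  mid=-2.53541 |R|=1.03765 →lo
  ...
  [-2.51283,-2.51264] ⇒ x*=-2.5127
So |R|<1 on (-2.5127, 0).

(-2.5127,0); λ=-10 ⇒ h* = 0.2513.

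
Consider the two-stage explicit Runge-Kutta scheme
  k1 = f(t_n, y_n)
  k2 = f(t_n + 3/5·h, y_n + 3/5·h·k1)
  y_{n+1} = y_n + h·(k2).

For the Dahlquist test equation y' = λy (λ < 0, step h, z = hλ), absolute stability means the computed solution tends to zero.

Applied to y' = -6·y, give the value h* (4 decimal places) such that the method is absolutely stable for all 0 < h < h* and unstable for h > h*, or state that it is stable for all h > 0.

With y'=λy (z=hλ):
  k1=λy_n ⇒ h·k1=z·y_n;  k2=λ(1+3/5z)y_n ⇒ h·k2=z(1+3/5z)y_n
  y_{n+1}/y_n = 1 + z(1+3/5z) = 1 + z + 3/5z²
  ⇒ R(z) = 1 + z + 3/5z².

Need |R(x)|<1, x<0.
x=-1.55: |R|=0.8915
R=1: x+3/5x²=0 ⇒ x=−5/3=-1.6667; min R=1−1/(4·3/5)=0.5833>−1
Confirm numerically:
  x=-1.431: |R|=0.79766 <1
  x=-0.924: |R|=0.58827 <1
  x=-0.870: |R|=0.58414 <1
  x=-2.169: |R|=1.65374 >1
  x=-1.914: |R|=1.28404 >1
  x=-1.849: |R|=1.20228 >1
Stable set (-1.6667, 0).

(-1.6667,0); λ=-6 ⇒ h* = (5/3)/6 = 0.2778.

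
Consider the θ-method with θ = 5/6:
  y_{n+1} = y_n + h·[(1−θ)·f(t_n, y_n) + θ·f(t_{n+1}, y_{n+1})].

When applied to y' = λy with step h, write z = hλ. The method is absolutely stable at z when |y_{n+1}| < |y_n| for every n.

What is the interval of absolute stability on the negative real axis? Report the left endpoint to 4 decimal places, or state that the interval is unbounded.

With y'=λy (z=hλ):
  y_{n+1} = y_n + z·[1/6·y_n + 5/6·y_{n+1}] ⇒ (1 − 5/6z)y_{n+1} = (1 + 1/6z)y_n
  so R(z) = (1 + 1/6z)/(1 − 5/6z).

Solve |R(x)|<1 on ℝ⁻.
x=-1.03: |R|=0.4457
x=-2: |R|=0.2500
x=-10: |R|=0.0714
x=-100: |R|=0.1858
θ=5/6≥1/2 ⇒ |1+1/6x|<|1−5/6x| ∀x<0 ⇒ interval (−∞,0).

unbounded; (−∞, 0).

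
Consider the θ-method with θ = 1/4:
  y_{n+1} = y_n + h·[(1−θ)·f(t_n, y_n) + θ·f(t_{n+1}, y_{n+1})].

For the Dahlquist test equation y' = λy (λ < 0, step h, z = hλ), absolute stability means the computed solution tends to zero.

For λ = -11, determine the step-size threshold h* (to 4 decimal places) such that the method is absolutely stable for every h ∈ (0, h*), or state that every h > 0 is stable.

Test eqn y'=λy, z=hλ:
  y_{n+1} = y_n + z·[3/4·y_n + 1/4·y_{n+1}] ⇒ (1 − 1/4z)y_{n+1} = (1 + 3/4z)y_n
  so R(z) = (1 + 3/4z)/(1 − 1/4z).

Boundary: |R(x)|=1, x<0.
x=-1.36: |R|=0.0149
R=−1: 1+3/4x = −1+1/4x ⇒ -1/2x=2 ⇒ x=2/(-1/2)=-4.0000
Confirm numerically:
  x=-2.671: |R|=0.60156 <1
  x=-2.485: |R|=0.53277 <1
  x=-1.656: |R|=0.17115 <1
  x=-4.527: |R|=1.12361 >1
  x=-4.117: |R|=1.02883 >1
Stable set (-4.0000, 0).

(-4.0000,0); λ=-11 ⇒ h* = (4)/11 = 0.3636.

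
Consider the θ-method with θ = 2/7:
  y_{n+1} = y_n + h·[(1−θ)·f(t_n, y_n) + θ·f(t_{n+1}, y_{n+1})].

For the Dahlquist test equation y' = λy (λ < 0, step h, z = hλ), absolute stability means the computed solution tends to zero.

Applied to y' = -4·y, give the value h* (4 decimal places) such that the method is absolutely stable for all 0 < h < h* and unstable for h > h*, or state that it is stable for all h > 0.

On y'=λy, z=hλ:
  y_{n+1} = y_n + z·[5/7·y_n + 2/7·y_{n+1}] ⇒ (1 − 2/7z)y_{n+1} = (1 + 5/7z)y_n
  so R(z) = (1 + 5/7z)/(1 − 2/7z).

Solve |R(x)|<1 on ℝ⁻.
x=-1.77: |R|=0.1755
R=−1: 1+5/7x = −1+2/7x ⇒ -3/7x=2 ⇒ x=2/(-3/7)=-4.6667
Confirm numerically:
  x=-4.012: |R|=0.86928 <1
  x=-3.653: |R|=0.78743 <1
  x=-2.876: |R|=0.57873 <1
  x=-2.631: |R|=0.50196 <1
  x=-5.185: |R|=1.08952 >1
  x=-5.135: |R|=1.08135 >1
  x=-5.017: |R|=1.06170 >1
So |R|<1 on (-4.6667, 0).

(-4.6667,0); λ=-4 ⇒ h* = (14/3)/4 = 1.1667.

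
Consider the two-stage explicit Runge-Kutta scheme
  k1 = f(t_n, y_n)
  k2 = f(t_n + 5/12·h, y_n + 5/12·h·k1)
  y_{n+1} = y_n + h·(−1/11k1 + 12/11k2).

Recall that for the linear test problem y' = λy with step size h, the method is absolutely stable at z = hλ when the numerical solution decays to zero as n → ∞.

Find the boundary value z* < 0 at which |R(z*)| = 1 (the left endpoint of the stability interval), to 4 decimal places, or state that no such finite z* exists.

On y'=λy, z=hλ:
  k1=λy_n ⇒ h·k1=z·y_n;  k2=λ(1+5/12z)y_n ⇒ h·k2=z(1+5/12z)y_n
  y_{n+1}/y_n = 1 − 1/11z + 12/11z(1+5/12z) = 1 + z + 5/11z²
  ⇒ R(z) = 1 + z + 5/11z².

Boundary: |R(x)|=1, x<0.
x=-1.57: |R|=0.5504
R=1: x+5/11x²=0 ⇒ x=−11/5=-2.2000; min R=1−1/(4·5/11)=0.4500>−1
Confirm numerically:
  x=-2.094: |R|=0.89911 <1
  x=-2.067: |R|=0.87504 <1
  x=-1.923: |R|=0.75788 <1
  x=-2.448: |R|=1.27596 >1
  x=-2.238: |R|=1.03866 >1
Stable set (-2.2000, 0).

left endpoint -2.2000.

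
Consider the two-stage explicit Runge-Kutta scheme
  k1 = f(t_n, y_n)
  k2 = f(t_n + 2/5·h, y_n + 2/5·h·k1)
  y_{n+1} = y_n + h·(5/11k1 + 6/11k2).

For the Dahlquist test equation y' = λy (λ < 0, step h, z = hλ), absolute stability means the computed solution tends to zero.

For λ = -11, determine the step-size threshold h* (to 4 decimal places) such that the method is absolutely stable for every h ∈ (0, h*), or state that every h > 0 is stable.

(-4.5833,0); λ=-11 ⇒ h* = (55/12)/11 = 0.4167.

Test eqn y'=λy, z=hλ:
  k1=λy_n ⇒ h·k1=z·y_n;  k2=λ(1+2/5z)y_n ⇒ h·k2=z(1+2/5z)y_n
  y_{n+1}/y_n = 1 + 5/11z + 6/11z(1+2/5z) = 1 + z + 12/55z²
  so R(z) = 1 + z + 12/55z².

Boundary: |R(x)|=1, x<0.
x=-0.54: |R|=0.5236
R=1: x+12/55x²=0 ⇒ x=−55/12=-4.5833; min R=1−1/(4·12/55)=-0.1458>−1
Confirm numerically:
  x=-4.410: |R|=0.83322 <1
  x=-4.294: |R|=0.72893 <1
  x=-4.031: |R|=0.51423 <1
  x=-3.827: |R|=0.36848 <1
  x=-5.058: |R|=1.52382 >1
  x=-4.903: |R|=1.34196 >1
Interval (-4.5833, 0).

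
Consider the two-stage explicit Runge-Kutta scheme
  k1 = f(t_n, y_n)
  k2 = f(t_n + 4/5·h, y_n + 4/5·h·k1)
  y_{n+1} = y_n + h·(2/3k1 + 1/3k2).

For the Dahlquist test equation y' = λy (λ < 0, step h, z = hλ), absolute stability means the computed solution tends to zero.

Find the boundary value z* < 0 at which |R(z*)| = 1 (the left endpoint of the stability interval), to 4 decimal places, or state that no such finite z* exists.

left endpoint -3.7500.

Set f=λy, z=hλ:
  k1=λy_n ⇒ h·k1=z·y_n;  k2=λ(1+4/5z)y_n ⇒ h·k2=z(1+4/5z)y_n
  y_{n+1}/y_n = 1 + 2/3z + 1/3z(1+4/5z) = 1 + z + 4/15z²
  ⇒ R(z) = 1 + z + 4/15z².

Find x<0 with |R(x)|<1.
x=-0.69: |R|=0.4370
R=1: x+4/15x²=0 ⇒ x=−15/4=-3.7500; min R=1−1/(4·4/15)=0.0625>−1
Confirm numerically:
  x=-3.496: |R|=0.76320 <1
  x=-2.606: |R|=0.20500 <1
  x=-2.516: |R|=0.17207 <1
  x=-3.999: |R|=1.26553 >1
  x=-3.892: |R|=1.14738 >1
  x=-3.857: |R|=1.11005 >1
Stable set (-3.7500, 0).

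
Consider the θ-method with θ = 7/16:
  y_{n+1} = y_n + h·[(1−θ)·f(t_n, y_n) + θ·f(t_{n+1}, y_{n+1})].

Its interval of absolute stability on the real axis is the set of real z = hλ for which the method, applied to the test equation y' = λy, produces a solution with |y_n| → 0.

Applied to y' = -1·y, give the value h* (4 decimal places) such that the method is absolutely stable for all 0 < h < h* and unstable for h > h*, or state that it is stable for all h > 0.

(-16.0000,0); λ=-1 ⇒ h* = (16)/1 = 16.0000.

On y'=λy, z=hλ:
  y_{n+1} = y_n + z·[9/16·y_n + 7/16·y_{n+1}] ⇒ (1 − 7/16z)y_{n+1} = (1 + 9/16z)y_n
  R(z) = (1 + 9/16z)/(1 − 7/16z).

Solve |R(x)|<1 on ℝ⁻.
x=-0.9: |R|=0.3543
R=−1: 1+9/16x = −1+7/16x ⇒ -1/8x=2 ⇒ x=2/(-1/8)=-16.0000
Confirm numerically:
  x=-12.888: |R|=0.94140 <1
  x=-9.582: |R|=0.84549 <1
  x=-7.629: |R|=0.75877 <1
  x=-16.587: |R|=1.00889 >1
  x=-16.175: |R|=1.00271 >1
  x=-16.039: |R|=1.00061 >1
Stable set (-16.0000, 0).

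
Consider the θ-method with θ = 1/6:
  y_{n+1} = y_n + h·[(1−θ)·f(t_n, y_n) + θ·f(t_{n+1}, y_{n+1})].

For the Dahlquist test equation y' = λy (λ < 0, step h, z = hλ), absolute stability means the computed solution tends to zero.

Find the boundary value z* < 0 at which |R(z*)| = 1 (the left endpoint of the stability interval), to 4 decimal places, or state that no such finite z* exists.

With y'=λy (z=hλ):
  y_{n+1} = y_n + z·[5/6·y_n + 1/6·y_{n+1}] ⇒ (1 − 1/6z)y_{n+1} = (1 + 5/6z)y_n
  Hence R(z) = (1 + 5/6z)/(1 − 1/6z).

Need |R(x)|<1, x<0.
x=-0.42: |R|=0.6075
R=−1: 1+5/6x = −1+1/6x ⇒ -2/3x=2 ⇒ x=2/(-2/3)=-3.0000
Confirm numerically:
  x=-2.746: |R|=0.88383 <1
  x=-2.266: |R|=0.64481 <1
  x=-1.996: |R|=0.49775 <1
  x=-3.579: |R|=1.24178 >1
  x=-3.515: |R|=1.21650 >1
  x=-3.031: |R|=1.01373 >1
Interval (-3.0000, 0).

z* = -3.0000.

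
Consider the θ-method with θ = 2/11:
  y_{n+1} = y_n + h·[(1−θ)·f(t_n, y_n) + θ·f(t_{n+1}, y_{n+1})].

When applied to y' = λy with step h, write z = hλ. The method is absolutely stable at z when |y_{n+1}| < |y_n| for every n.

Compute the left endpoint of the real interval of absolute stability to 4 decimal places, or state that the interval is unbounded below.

With y'=λy (z=hλ):
  y_{n+1} = y_n + z·[9/11·y_n + 2/11·y_{n+1}] ⇒ (1 − 2/11z)y_{n+1} = (1 + 9/11z)y_n
  so R(z) = (1 + 9/11z)/(1 − 2/11z).

Need |R(x)|<1, x<0.
x=-1.57: |R|=0.2214
R=−1: 1+9/11x = −1+2/11x ⇒ -7/11x=2 ⇒ x=2/(-7/11)=-3.1429
Confirm numerically:
  x=-2.092: |R|=0.51554 <1
  x=-2.017: |R|=0.47579 <1
  x=-1.793: |R|=0.35219 <1
  x=-1.393: |R|=0.11149 <1
  x=-3.706: |R|=1.21410 >1
  x=-3.571: |R|=1.16520 >1
  x=-3.532: |R|=1.15080 >1
So |R|<1 on (-3.1429, 0).

z* = -3.1429.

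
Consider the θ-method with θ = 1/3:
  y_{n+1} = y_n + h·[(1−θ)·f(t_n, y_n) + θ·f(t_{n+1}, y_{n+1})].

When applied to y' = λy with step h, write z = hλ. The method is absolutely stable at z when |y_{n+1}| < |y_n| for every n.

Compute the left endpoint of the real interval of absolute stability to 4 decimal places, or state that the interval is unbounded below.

On y'=λy, z=hλ:
  y_{n+1} = y_n + z·[2/3·y_n + 1/3·y_{n+1}] ⇒ (1 − 1/3z)y_{n+1} = (1 + 2/3z)y_n
  Hence R(z) = (1 + 2/3z)/(1 − 1/3z).

Solve |R(x)|<1 on ℝ⁻.
x=-1.31: |R|=0.0882
R=−1: 1+2/3x = −1+1/3x ⇒ -1/3x=2 ⇒ x=2/(-1/3)=-6.0000
Confirm numerically:
  x=-4.989: |R|=0.87345 <1
  x=-4.177: |R|=0.74599 <1
  x=-4.061: |R|=0.72539 <1
  x=-6.416: |R|=1.04418 >1
  x=-6.095: |R|=1.01045 >1
Interval (-6.0000, 0).

left endpoint -6.0000.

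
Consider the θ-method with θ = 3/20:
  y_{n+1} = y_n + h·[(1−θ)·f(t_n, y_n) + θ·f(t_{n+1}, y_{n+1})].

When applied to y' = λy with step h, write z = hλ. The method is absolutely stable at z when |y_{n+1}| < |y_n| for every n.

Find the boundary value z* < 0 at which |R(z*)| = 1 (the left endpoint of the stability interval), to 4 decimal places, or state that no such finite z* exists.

Set f=λy, z=hλ:
  y_{n+1} = y_n + z·[17/20·y_n + 3/20·y_{n+1}] ⇒ (1 − 3/20z)y_{n+1} = (1 + 17/20z)y_n
  Hence R(z) = (1 + 17/20z)/(1 − 3/20z).

Boundary: |R(x)|=1, x<0.
x=-0.73: |R|=0.3420
R=−1: 1+17/20x = −1+3/20x ⇒ -7/10x=2 ⇒ x=2/(-7/10)=-2.8571
Confirm numerically:
  x=-2.595: |R|=0.86791 <1
  x=-2.201: |R|=0.65470 <1
  x=-2.077: |R|=0.58362 <1
  x=-3.165: |R|=1.14613 >1
  x=-2.914: |R|=1.02769 >1
Interval (-2.8571, 0).

z* = -2.8571.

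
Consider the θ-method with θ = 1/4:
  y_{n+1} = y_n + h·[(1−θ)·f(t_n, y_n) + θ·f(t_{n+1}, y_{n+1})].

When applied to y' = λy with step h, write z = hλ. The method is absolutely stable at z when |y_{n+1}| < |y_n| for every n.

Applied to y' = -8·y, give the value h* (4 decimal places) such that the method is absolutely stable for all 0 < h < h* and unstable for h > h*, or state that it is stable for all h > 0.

Test eqn y'=λy, z=hλ:
  y_{n+1} = y_n + z·[3/4·y_n + 1/4·y_{n+1}] ⇒ (1 − 1/4z)y_{n+1} = (1 + 3/4z)y_n
  so R(z) = (1 + 3/4z)/(1 − 1/4z).

Find x<0 with |R(x)|<1.
x=-1.29: |R|=0.0246
R=−1: 1+3/4x = −1+1/4x ⇒ -1/2x=2 ⇒ x=2/(-1/2)=-4.0000
Confirm numerically:
  x=-3.839: |R|=0.95892 <1
  x=-3.226: |R|=0.78577 <1
  x=-1.870: |R|=0.27428 <1
  x=-4.278: |R|=1.06717 >1
  x=-4.122: |R|=1.03004 >1
Stable set (-4.0000, 0).

(-4.0000,0); λ=-8 ⇒ h* = (4)/8 = 0.5000.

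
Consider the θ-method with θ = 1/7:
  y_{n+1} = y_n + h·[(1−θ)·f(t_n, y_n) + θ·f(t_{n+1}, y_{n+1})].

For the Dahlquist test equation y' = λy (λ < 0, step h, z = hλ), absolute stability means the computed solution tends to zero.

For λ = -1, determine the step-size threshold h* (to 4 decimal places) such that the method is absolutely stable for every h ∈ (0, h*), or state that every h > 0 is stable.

(-2.8000,0); λ=-1 ⇒ h* = (14/5)/1 = 2.8000.

On y'=λy, z=hλ:
  y_{n+1} = y_n + z·[6/7·y_n + 1/7·y_{n+1}] ⇒ (1 − 1/7z)y_{n+1} = (1 + 6/7z)y_n
  Hence R(z) = (1 + 6/7z)/(1 − 1/7z).

Solve |R(x)|<1 on ℝ⁻.
x=-0.77: |R|=0.3063
R=−1: 1+6/7x = −1+1/7x ⇒ -5/7x=2 ⇒ x=2/(-5/7)=-2.8000
Confirm numerically:
  x=-2.722: |R|=0.95988 <1
  x=-2.262: |R|=0.70957 <1
  x=-1.963: |R|=0.53308 <1
  x=-3.387: |R|=1.28256 >1
  x=-3.368: |R|=1.27392 >1
  x=-3.347: |R|=1.26433 >1
So |R|<1 on (-2.8000, 0).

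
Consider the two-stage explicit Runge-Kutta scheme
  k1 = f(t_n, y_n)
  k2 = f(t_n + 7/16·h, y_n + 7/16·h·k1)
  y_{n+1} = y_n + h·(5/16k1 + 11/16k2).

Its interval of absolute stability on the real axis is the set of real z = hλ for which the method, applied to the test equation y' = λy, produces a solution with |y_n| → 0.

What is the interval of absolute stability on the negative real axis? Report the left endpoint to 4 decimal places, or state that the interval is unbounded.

With y'=λy (z=hλ):
  k1=λy_n ⇒ h·k1=z·y_n;  k2=λ(1+7/16z)y_n ⇒ h·k2=z(1+7/16z)y_n
  y_{n+1}/y_n = 1 + 5/16z + 11/16z(1+7/16z) = 1 + z + 77/256z²
  Hence R(z) = 1 + z + 77/256z².

Need |R(x)|<1, x<0.
x=-1.74: |R|=0.1706
R=1: x+77/256x²=0 ⇒ x=−256/77=-3.3247; min R=1−1/(4·77/256)=0.1688>−1
Confirm numerically:
  x=-3.213: |R|=0.89208 <1
  x=-2.966: |R|=0.68002 <1
  x=-2.782: |R|=0.54590 <1
  x=-1.382: |R|=0.19247 <1
  x=-3.894: |R|=1.66682 >1
  x=-3.884: |R|=1.65342 >1
  x=-3.506: |R|=1.19121 >1
Stable set (-3.3247, 0).

(-3.3247, 0).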